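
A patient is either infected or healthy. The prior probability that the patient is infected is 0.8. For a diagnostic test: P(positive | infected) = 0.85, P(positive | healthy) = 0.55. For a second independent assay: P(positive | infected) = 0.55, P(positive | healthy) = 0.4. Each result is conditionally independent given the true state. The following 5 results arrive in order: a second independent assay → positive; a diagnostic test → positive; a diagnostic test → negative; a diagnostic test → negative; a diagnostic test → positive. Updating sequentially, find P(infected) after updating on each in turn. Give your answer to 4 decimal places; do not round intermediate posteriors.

Each posterior becomes the prior for the next update.
After a second independent assay='positive': P(infected) = 0.55·0.8000 / (0.55·0.8000 + 0.4·0.2000) ≈ 0.8462
After a diagnostic test='positive': P(infected) = 0.85·0.8462 / (0.85·0.8462 + 0.55·0.1538) ≈ 0.8947
After a diagnostic test='negative': P(infected) = 0.15·0.8947 / (0.15·0.8947 + 0.45·0.1053) ≈ 0.7391
After a diagnostic test='negative': P(infected) = 0.15·0.7391 / (0.15·0.7391 + 0.45·0.2609) ≈ 0.4857
After a diagnostic test='positive': P(infected) = 0.85·0.4857 / (0.85·0.4857 + 0.55·0.5143) ≈ 0.5934

0.5934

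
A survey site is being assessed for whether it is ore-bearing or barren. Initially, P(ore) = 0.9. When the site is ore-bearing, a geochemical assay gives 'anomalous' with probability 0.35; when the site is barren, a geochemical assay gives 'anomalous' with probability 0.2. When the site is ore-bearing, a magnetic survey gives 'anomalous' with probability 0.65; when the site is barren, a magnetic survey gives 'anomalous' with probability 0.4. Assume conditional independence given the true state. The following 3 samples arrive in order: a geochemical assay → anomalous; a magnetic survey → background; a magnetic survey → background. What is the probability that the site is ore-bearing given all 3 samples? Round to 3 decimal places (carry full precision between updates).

After a geochemical assay='anomalous': P(ore) = 0.35·0.9000 / (0.35·0.9000 + 0.2·0.1000) ≈ 0.9403
After a magnetic survey='background': P(ore) = 0.35·0.9403 / (0.35·0.9403 + 0.6·0.0597) ≈ 0.9018
After a magnetic survey='background': P(ore) = 0.35·0.9018 / (0.35·0.9018 + 0.6·0.0982) ≈ 0.8428

0.843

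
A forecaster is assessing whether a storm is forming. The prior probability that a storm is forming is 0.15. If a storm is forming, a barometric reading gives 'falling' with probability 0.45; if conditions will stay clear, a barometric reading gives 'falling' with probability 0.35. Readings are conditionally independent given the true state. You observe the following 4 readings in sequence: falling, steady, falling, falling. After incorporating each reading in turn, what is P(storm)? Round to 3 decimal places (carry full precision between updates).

After 'falling': P(storm) = 0.45·0.1500 / (0.45·0.1500 + 0.35·0.8500) ≈ 0.1849
After 'steady': P(storm) = 0.55·0.1849 / (0.55·0.1849 + 0.65·0.8151) ≈ 0.1611
After 'falling': P(storm) = 0.45·0.1611 / (0.45·0.1611 + 0.35·0.8389) ≈ 0.1980
After 'falling': P(storm) = 0.45·0.1980 / (0.45·0.1980 + 0.35·0.8020) ≈ 0.2409

0.241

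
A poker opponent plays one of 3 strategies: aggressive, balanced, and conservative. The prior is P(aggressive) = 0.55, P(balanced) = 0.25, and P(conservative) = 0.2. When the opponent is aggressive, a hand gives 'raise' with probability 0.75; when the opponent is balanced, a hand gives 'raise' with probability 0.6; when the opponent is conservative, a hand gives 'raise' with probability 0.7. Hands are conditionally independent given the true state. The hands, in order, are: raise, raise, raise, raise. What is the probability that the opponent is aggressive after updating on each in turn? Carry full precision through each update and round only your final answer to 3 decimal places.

0.684

Each posterior becomes the prior for the next update.
After 'raise': normaliser = 0.75·0.5500 + 0.6·0.2500 + 0.7·0.2000; P(aggressive) ≈ 0.5872, P(balanced) ≈ 0.2135, P(conservative) ≈ 0.1993
After 'raise': normaliser = 0.75·0.5872 + 0.6·0.2135 + 0.7·0.1993; P(aggressive) ≈ 0.6220, P(balanced) ≈ 0.1809, P(conservative) ≈ 0.1970
After 'raise': normaliser = 0.75·0.6220 + 0.6·0.1809 + 0.7·0.1970; P(aggressive) ≈ 0.6543, P(balanced) ≈ 0.1523, P(conservative) ≈ 0.1934
After 'raise': normaliser = 0.75·0.6543 + 0.6·0.1523 + 0.7·0.1934; P(aggressive) ≈ 0.6839, P(balanced) ≈ 0.1273, P(conservative) ≈ 0.1887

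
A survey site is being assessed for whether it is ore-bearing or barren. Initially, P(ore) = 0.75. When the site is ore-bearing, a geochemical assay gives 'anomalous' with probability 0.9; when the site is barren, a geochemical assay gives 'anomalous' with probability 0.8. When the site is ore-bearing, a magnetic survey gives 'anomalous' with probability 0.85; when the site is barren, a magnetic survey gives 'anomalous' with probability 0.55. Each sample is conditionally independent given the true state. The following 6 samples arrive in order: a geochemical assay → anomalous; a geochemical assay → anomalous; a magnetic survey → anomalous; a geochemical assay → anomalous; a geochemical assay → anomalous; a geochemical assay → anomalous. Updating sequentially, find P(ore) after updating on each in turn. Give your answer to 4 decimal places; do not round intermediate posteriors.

0.8931

After a geochemical assay='anomalous': P(ore) = 0.9·0.7500 / (0.9·0.7500 + 0.8·0.2500) ≈ 0.7714
After a geochemical assay='anomalous': P(ore) = 0.9·0.7714 / (0.9·0.7714 + 0.8·0.2286) ≈ 0.7915
After a magnetic survey='anomalous': P(ore) = 0.85·0.7915 / (0.85·0.7915 + 0.55·0.2085) ≈ 0.8544
After a geochemical assay='anomalous': P(ore) = 0.9·0.8544 / (0.9·0.8544 + 0.8·0.1456) ≈ 0.8684
After a geochemical assay='anomalous': P(ore) = 0.9·0.8684 / (0.9·0.8684 + 0.8·0.1316) ≈ 0.8813
After a geochemical assay='anomalous': P(ore) = 0.9·0.8813 / (0.9·0.8813 + 0.8·0.1187) ≈ 0.8931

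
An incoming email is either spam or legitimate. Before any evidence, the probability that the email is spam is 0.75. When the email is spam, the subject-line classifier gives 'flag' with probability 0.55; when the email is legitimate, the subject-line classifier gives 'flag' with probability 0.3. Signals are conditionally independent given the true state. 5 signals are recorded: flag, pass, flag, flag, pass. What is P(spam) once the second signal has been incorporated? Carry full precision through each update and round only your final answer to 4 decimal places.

After 'flag': P(spam) = 0.55·0.7500 / (0.55·0.7500 + 0.3·0.2500) ≈ 0.8462
After 'pass': P(spam) = 0.45·0.8462 / (0.45·0.8462 + 0.7·0.1538) ≈ 0.7795

0.7795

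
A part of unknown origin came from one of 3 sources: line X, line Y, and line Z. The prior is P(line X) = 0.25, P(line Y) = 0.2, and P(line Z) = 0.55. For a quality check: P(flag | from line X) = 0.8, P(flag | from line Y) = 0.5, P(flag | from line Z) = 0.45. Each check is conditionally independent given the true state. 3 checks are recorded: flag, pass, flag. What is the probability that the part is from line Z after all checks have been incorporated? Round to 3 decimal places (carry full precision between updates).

After 'flag': normaliser = 0.8·0.2500 + 0.5·0.2000 + 0.45·0.5500; P(line X) ≈ 0.3653, P(line Y) ≈ 0.1826, P(line Z) ≈ 0.4521
After 'pass': normaliser = 0.2·0.3653 + 0.5·0.1826 + 0.55·0.4521; P(line X) ≈ 0.1769, P(line Y) ≈ 0.2211, P(line Z) ≈ 0.6020
After 'flag': normaliser = 0.8·0.1769 + 0.5·0.2211 + 0.45·0.6020; P(line X) ≈ 0.2706, P(line Y) ≈ 0.2114, P(line Z) ≈ 0.5180

0.518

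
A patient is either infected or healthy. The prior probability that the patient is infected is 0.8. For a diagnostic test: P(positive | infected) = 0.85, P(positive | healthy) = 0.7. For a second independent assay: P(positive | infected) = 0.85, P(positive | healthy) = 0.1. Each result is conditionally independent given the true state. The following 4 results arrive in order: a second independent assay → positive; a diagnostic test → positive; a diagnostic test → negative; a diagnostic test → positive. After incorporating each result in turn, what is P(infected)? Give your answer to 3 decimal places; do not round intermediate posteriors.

After a second independent assay='positive': P(infected) = 0.85·0.8000 / (0.85·0.8000 + 0.1·0.2000) ≈ 0.9714
After a diagnostic test='positive': P(infected) = 0.85·0.9714 / (0.85·0.9714 + 0.7·0.0286) ≈ 0.9764
After a diagnostic test='negative': P(infected) = 0.15·0.9764 / (0.15·0.9764 + 0.3·0.0236) ≈ 0.9538
After a diagnostic test='positive': P(infected) = 0.85·0.9538 / (0.85·0.9538 + 0.7·0.0462) ≈ 0.9616

0.962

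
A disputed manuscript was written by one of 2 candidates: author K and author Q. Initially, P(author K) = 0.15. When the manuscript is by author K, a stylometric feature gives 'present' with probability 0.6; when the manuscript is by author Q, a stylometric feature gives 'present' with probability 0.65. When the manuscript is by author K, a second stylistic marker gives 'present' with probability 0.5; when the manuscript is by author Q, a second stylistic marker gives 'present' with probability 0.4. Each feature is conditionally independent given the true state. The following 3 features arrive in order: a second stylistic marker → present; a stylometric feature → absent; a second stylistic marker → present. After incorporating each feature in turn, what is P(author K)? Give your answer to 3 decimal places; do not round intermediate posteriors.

0.240

After a second stylistic marker='present': P(author K) = 0.5·0.1500 / (0.5·0.1500 + 0.4·0.8500) ≈ 0.1807
After a stylometric feature='absent': P(author K) = 0.4·0.1807 / (0.4·0.1807 + 0.35·0.8193) ≈ 0.2013
After a second stylistic marker='present': P(author K) = 0.5·0.2013 / (0.5·0.2013 + 0.4·0.7987) ≈ 0.2396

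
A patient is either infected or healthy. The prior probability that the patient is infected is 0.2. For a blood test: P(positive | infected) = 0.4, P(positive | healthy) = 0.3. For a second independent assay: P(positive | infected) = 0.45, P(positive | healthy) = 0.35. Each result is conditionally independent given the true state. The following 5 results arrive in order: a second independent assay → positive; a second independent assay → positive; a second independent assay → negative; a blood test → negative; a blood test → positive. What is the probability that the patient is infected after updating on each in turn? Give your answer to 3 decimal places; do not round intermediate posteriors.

Apply Bayes' rule sequentially, carrying P(infected) forward.
After a second independent assay='positive': P(infected) = 0.45·0.2000 / (0.45·0.2000 + 0.35·0.8000) ≈ 0.2432
After a second independent assay='positive': P(infected) = 0.45·0.2432 / (0.45·0.2432 + 0.35·0.7568) ≈ 0.2924
After a second independent assay='negative': P(infected) = 0.55·0.2924 / (0.55·0.2924 + 0.65·0.7076) ≈ 0.2591
After a blood test='negative': P(infected) = 0.6·0.2591 / (0.6·0.2591 + 0.7·0.7409) ≈ 0.2306
After a blood test='positive': P(infected) = 0.4·0.2306 / (0.4·0.2306 + 0.3·0.7694) ≈ 0.2855

0.286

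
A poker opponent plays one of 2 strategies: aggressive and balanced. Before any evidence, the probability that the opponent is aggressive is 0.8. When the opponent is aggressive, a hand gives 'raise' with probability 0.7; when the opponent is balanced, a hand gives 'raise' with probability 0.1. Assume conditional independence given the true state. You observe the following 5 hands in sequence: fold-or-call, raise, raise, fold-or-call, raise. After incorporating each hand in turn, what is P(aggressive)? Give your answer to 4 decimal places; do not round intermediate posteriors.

After 'fold-or-call': P(aggressive) = 0.3·0.8000 / (0.3·0.8000 + 0.9·0.2000) ≈ 0.5714
After 'raise': P(aggressive) = 0.7·0.5714 / (0.7·0.5714 + 0.1·0.4286) ≈ 0.9032
After 'raise': P(aggressive) = 0.7·0.9032 / (0.7·0.9032 + 0.1·0.0968) ≈ 0.9849
After 'fold-or-call': P(aggressive) = 0.3·0.9849 / (0.3·0.9849 + 0.9·0.0151) ≈ 0.9561
After 'raise': P(aggressive) = 0.7·0.9561 / (0.7·0.9561 + 0.1·0.0439) ≈ 0.9935

0.9935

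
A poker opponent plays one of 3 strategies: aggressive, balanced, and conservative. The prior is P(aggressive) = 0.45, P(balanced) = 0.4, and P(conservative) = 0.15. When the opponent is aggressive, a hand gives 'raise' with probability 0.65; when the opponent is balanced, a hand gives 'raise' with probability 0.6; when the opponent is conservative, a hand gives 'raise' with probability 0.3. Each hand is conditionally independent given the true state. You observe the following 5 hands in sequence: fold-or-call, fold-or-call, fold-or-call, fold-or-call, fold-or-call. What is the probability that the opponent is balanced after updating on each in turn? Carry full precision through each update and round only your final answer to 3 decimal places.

Apply Bayes' rule sequentially, carrying P(balanced) forward.
After 'fold-or-call': normaliser = 0.35·0.4500 + 0.4·0.4000 + 0.7·0.1500; P(aggressive) ≈ 0.3728, P(balanced) ≈ 0.3787, P(conservative) ≈ 0.2485
After 'fold-or-call': normaliser = 0.35·0.3728 + 0.4·0.3787 + 0.7·0.2485; P(aggressive) ≈ 0.2862, P(balanced) ≈ 0.3323, P(conservative) ≈ 0.3816
After 'fold-or-call': normaliser = 0.35·0.2862 + 0.4·0.3323 + 0.7·0.3816; P(aggressive) ≈ 0.2003, P(balanced) ≈ 0.2657, P(conservative) ≈ 0.5340
After 'fold-or-call': normaliser = 0.35·0.2003 + 0.4·0.2657 + 0.7·0.5340; P(aggressive) ≈ 0.1274, P(balanced) ≈ 0.1932, P(conservative) ≈ 0.6794
After 'fold-or-call': normaliser = 0.35·0.1274 + 0.4·0.1932 + 0.7·0.6794; P(aggressive) ≈ 0.0746, P(balanced) ≈ 0.1293, P(conservative) ≈ 0.7960

0.129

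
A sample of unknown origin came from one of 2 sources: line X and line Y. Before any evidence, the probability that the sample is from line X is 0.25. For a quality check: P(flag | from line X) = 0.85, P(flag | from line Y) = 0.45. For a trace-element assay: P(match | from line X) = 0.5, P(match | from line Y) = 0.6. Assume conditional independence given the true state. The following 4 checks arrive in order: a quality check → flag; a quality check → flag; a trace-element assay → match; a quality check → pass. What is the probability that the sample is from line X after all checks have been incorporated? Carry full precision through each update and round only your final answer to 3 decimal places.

0.213

After a quality check='flag': P(line X) = 0.85·0.2500 / (0.85·0.2500 + 0.45·0.7500) ≈ 0.3864
After a quality check='flag': P(line X) = 0.85·0.3864 / (0.85·0.3864 + 0.45·0.6136) ≈ 0.5432
After a trace-element assay='match': P(line X) = 0.5·0.5432 / (0.5·0.5432 + 0.6·0.4568) ≈ 0.4978
After a quality check='pass': P(line X) = 0.15·0.4978 / (0.15·0.4978 + 0.55·0.5022) ≈ 0.2128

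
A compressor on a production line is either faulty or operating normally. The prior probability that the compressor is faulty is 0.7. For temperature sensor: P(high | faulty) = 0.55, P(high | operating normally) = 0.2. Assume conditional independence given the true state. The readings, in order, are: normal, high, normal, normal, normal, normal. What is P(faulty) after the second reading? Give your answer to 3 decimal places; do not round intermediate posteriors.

0.783

After 'normal': P(faulty) = 0.45·0.7000 / (0.45·0.7000 + 0.8·0.3000) ≈ 0.5676
After 'high': P(faulty) = 0.55·0.5676 / (0.55·0.5676 + 0.2·0.4324) ≈ 0.7831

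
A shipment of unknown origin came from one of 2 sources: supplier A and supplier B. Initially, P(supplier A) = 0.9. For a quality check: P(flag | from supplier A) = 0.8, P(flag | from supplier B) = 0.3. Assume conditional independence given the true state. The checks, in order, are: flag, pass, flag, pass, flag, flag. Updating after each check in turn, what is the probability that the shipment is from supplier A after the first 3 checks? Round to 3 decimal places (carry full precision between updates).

0.948

After 'flag': P(supplier A) = 0.8·0.9000 / (0.8·0.9000 + 0.3·0.1000) ≈ 0.9600
After 'pass': P(supplier A) = 0.2·0.9600 / (0.2·0.9600 + 0.7·0.0400) ≈ 0.8727
After 'flag': P(supplier A) = 0.8·0.8727 / (0.8·0.8727 + 0.3·0.1273) ≈ 0.9481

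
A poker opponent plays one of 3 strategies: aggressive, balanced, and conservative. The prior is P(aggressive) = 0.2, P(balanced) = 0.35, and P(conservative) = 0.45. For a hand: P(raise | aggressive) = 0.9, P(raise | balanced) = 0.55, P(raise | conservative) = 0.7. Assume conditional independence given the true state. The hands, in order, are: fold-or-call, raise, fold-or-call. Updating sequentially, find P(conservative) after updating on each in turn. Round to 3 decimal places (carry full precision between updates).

0.410

After 'fold-or-call': normaliser = 0.1·0.2000 + 0.45·0.3500 + 0.3·0.4500; P(aggressive) ≈ 0.0640, P(balanced) ≈ 0.5040, P(conservative) ≈ 0.4320
After 'raise': normaliser = 0.9·0.0640 + 0.55·0.5040 + 0.7·0.4320; P(aggressive) ≈ 0.0904, P(balanced) ≈ 0.4350, P(conservative) ≈ 0.4746
After 'fold-or-call': normaliser = 0.1·0.0904 + 0.45·0.4350 + 0.3·0.4746; P(aggressive) ≈ 0.0260, P(balanced) ≈ 0.5639, P(conservative) ≈ 0.4101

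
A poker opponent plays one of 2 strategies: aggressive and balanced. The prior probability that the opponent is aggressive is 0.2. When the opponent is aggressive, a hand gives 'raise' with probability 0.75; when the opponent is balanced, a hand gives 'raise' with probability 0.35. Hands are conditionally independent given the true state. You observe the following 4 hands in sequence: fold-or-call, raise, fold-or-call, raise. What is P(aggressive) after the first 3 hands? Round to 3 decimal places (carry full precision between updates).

0.073

Apply Bayes' rule sequentially, carrying P(aggressive) forward.
After 'fold-or-call': P(aggressive) = 0.25·0.2000 / (0.25·0.2000 + 0.65·0.8000) ≈ 0.0877
After 'raise': P(aggressive) = 0.75·0.0877 / (0.75·0.0877 + 0.35·0.9123) ≈ 0.1708
After 'fold-or-call': P(aggressive) = 0.25·0.1708 / (0.25·0.1708 + 0.65·0.8292) ≈ 0.0734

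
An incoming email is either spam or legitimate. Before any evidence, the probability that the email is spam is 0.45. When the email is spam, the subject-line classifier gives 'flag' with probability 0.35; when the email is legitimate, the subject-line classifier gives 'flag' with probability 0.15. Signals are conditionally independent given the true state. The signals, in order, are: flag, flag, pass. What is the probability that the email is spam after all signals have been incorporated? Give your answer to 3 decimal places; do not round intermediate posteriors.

Each posterior becomes the prior for the next update.
After 'flag': P(spam) = 0.35·0.4500 / (0.35·0.4500 + 0.15·0.5500) ≈ 0.6562
After 'flag': P(spam) = 0.35·0.6562 / (0.35·0.6562 + 0.15·0.3438) ≈ 0.8167
After 'pass': P(spam) = 0.65·0.8167 / (0.65·0.8167 + 0.85·0.1833) ≈ 0.7731

0.773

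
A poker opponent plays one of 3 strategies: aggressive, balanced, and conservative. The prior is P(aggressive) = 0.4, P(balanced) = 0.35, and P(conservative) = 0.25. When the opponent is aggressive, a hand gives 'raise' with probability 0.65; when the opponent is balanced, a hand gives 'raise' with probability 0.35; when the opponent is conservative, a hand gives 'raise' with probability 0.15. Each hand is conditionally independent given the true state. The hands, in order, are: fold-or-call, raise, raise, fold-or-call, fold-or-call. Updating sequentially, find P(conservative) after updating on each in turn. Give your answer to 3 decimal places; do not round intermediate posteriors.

0.154

After 'fold-or-call': normaliser = 0.35·0.4000 + 0.65·0.3500 + 0.85·0.2500; P(aggressive) ≈ 0.2414, P(balanced) ≈ 0.3922, P(conservative) ≈ 0.3664
After 'raise': normaliser = 0.65·0.2414 + 0.35·0.3922 + 0.15·0.3664; P(aggressive) ≈ 0.4494, P(balanced) ≈ 0.3932, P(conservative) ≈ 0.1574
After 'raise': normaliser = 0.65·0.4494 + 0.35·0.3932 + 0.15·0.1574; P(aggressive) ≈ 0.6443, P(balanced) ≈ 0.3036, P(conservative) ≈ 0.0521
After 'fold-or-call': normaliser = 0.35·0.6443 + 0.65·0.3036 + 0.85·0.0521; P(aggressive) ≈ 0.4828, P(balanced) ≈ 0.4224, P(conservative) ≈ 0.0948
After 'fold-or-call': normaliser = 0.35·0.4828 + 0.65·0.4224 + 0.85·0.0948; P(aggressive) ≈ 0.3224, P(balanced) ≈ 0.5239, P(conservative) ≈ 0.1537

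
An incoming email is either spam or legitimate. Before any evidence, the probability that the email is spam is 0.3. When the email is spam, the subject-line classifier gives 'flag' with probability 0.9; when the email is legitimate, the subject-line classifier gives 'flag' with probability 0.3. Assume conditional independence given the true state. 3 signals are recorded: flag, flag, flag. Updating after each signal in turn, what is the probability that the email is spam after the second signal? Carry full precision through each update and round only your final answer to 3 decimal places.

After 'flag': P(spam) = 0.9·0.3000 / (0.9·0.3000 + 0.3·0.7000) ≈ 0.5625
After 'flag': P(spam) = 0.9·0.5625 / (0.9·0.5625 + 0.3·0.4375) ≈ 0.7941

0.794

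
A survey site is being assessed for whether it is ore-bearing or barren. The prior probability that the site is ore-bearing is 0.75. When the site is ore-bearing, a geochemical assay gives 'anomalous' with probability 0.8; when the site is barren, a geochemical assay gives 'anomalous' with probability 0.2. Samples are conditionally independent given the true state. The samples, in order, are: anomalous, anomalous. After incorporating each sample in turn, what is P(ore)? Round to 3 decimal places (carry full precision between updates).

0.980

After 'anomalous': P(ore) = 0.8·0.7500 / (0.8·0.7500 + 0.2·0.2500) ≈ 0.9231
After 'anomalous': P(ore) = 0.8·0.9231 / (0.8·0.9231 + 0.2·0.0769) ≈ 0.9796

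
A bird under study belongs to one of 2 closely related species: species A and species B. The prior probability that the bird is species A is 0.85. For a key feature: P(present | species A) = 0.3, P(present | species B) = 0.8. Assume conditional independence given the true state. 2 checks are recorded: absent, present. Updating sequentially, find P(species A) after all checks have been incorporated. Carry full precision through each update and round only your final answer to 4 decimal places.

Each posterior becomes the prior for the next update.
After 'absent': P(species A) = 0.7·0.8500 / (0.7·0.8500 + 0.2·0.1500) ≈ 0.9520
After 'present': P(species A) = 0.3·0.9520 / (0.3·0.9520 + 0.8·0.0480) ≈ 0.8815

0.8815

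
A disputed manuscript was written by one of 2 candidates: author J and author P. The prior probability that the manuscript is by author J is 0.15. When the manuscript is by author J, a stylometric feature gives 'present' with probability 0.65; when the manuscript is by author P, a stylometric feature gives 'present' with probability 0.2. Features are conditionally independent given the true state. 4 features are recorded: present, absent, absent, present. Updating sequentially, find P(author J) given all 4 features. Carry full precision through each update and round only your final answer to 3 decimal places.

0.263

Each posterior becomes the prior for the next update.
After 'present': P(author J) = 0.65·0.1500 / (0.65·0.1500 + 0.2·0.8500) ≈ 0.3645
After 'absent': P(author J) = 0.35·0.3645 / (0.35·0.3645 + 0.8·0.6355) ≈ 0.2006
After 'absent': P(author J) = 0.35·0.2006 / (0.35·0.2006 + 0.8·0.7994) ≈ 0.0989
After 'present': P(author J) = 0.65·0.0989 / (0.65·0.0989 + 0.2·0.9011) ≈ 0.2630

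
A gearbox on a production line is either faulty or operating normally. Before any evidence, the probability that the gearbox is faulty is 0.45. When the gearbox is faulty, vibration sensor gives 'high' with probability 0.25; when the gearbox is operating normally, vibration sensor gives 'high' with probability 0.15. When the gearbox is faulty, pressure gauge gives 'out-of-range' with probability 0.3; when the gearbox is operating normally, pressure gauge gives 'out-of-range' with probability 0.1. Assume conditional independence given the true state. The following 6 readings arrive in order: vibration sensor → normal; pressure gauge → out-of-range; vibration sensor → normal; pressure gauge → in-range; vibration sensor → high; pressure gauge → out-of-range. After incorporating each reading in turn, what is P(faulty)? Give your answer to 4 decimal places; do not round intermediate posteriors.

0.8814

Each posterior becomes the prior for the next update.
After vibration sensor='normal': P(faulty) = 0.75·0.4500 / (0.75·0.4500 + 0.85·0.5500) ≈ 0.4193
After pressure gauge='out-of-range': P(faulty) = 0.3·0.4193 / (0.3·0.4193 + 0.1·0.5807) ≈ 0.6841
After vibration sensor='normal': P(faulty) = 0.75·0.6841 / (0.75·0.6841 + 0.85·0.3159) ≈ 0.6565
After pressure gauge='in-range': P(faulty) = 0.7·0.6565 / (0.7·0.6565 + 0.9·0.3435) ≈ 0.5978
After vibration sensor='high': P(faulty) = 0.25·0.5978 / (0.25·0.5978 + 0.15·0.4022) ≈ 0.7124
After pressure gauge='out-of-range': P(faulty) = 0.3·0.7124 / (0.3·0.7124 + 0.1·0.2876) ≈ 0.8814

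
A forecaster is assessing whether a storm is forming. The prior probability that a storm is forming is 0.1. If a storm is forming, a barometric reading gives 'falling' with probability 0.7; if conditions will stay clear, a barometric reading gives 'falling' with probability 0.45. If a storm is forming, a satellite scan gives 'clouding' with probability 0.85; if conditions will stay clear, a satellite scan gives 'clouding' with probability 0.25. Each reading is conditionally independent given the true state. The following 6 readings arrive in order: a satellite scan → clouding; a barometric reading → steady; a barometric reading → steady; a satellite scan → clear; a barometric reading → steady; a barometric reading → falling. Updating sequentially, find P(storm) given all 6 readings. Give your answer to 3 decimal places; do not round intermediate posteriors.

After a satellite scan='clouding': P(storm) = 0.85·0.1000 / (0.85·0.1000 + 0.25·0.9000) ≈ 0.2742
After a barometric reading='steady': P(storm) = 0.3·0.2742 / (0.3·0.2742 + 0.55·0.7258) ≈ 0.1709
After a barometric reading='steady': P(storm) = 0.3·0.1709 / (0.3·0.1709 + 0.55·0.8291) ≈ 0.1010
After a satellite scan='clear': P(storm) = 0.15·0.1010 / (0.15·0.1010 + 0.75·0.8990) ≈ 0.0220
After a barometric reading='steady': P(storm) = 0.3·0.0220 / (0.3·0.0220 + 0.55·0.9780) ≈ 0.0121
After a barometric reading='falling': P(storm) = 0.7·0.0121 / (0.7·0.0121 + 0.45·0.9879) ≈ 0.0187

0.019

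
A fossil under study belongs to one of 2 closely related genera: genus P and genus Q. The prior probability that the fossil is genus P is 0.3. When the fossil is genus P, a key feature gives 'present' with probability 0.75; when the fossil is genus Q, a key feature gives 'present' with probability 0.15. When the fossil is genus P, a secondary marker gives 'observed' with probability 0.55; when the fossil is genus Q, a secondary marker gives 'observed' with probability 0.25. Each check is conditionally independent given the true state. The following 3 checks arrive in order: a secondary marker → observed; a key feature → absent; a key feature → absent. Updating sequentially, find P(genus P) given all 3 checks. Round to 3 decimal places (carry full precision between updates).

0.075

After a secondary marker='observed': P(genus P) = 0.55·0.3000 / (0.55·0.3000 + 0.25·0.7000) ≈ 0.4853
After a key feature='absent': P(genus P) = 0.25·0.4853 / (0.25·0.4853 + 0.85·0.5147) ≈ 0.2171
After a key feature='absent': P(genus P) = 0.25·0.2171 / (0.25·0.2171 + 0.85·0.7829) ≈ 0.0754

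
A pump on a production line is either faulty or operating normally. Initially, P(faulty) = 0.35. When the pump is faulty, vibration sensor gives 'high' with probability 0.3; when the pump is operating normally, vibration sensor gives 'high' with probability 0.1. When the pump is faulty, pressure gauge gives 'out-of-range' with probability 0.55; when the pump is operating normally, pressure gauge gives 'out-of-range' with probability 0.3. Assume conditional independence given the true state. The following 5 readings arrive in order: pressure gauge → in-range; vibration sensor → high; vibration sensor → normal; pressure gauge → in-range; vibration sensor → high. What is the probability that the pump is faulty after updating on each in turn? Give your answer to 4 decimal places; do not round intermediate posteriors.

After pressure gauge='in-range': P(faulty) = 0.45·0.3500 / (0.45·0.3500 + 0.7·0.6500) ≈ 0.2571
After vibration sensor='high': P(faulty) = 0.3·0.2571 / (0.3·0.2571 + 0.1·0.7429) ≈ 0.5094
After vibration sensor='normal': P(faulty) = 0.7·0.5094 / (0.7·0.5094 + 0.9·0.4906) ≈ 0.4468
After pressure gauge='in-range': P(faulty) = 0.45·0.4468 / (0.45·0.4468 + 0.7·0.5532) ≈ 0.3418
After vibration sensor='high': P(faulty) = 0.3·0.3418 / (0.3·0.3418 + 0.1·0.6582) ≈ 0.6090

0.6090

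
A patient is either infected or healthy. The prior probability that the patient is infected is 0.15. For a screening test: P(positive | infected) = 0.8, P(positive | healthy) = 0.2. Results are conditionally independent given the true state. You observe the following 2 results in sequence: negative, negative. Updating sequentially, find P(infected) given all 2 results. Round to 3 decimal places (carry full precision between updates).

After 'negative': P(infected) = 0.2·0.1500 / (0.2·0.1500 + 0.8·0.8500) ≈ 0.0423
After 'negative': P(infected) = 0.2·0.0423 / (0.2·0.0423 + 0.8·0.9577) ≈ 0.0109

0.011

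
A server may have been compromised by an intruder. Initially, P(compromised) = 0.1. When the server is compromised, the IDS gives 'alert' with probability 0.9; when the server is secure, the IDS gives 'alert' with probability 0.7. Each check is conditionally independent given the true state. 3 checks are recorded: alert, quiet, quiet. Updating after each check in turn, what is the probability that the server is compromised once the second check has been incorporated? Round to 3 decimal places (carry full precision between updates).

0.045

After 'alert': P(compromised) = 0.9·0.1000 / (0.9·0.1000 + 0.7·0.9000) ≈ 0.1250
After 'quiet': P(compromised) = 0.1·0.1250 / (0.1·0.1250 + 0.3·0.8750) ≈ 0.0455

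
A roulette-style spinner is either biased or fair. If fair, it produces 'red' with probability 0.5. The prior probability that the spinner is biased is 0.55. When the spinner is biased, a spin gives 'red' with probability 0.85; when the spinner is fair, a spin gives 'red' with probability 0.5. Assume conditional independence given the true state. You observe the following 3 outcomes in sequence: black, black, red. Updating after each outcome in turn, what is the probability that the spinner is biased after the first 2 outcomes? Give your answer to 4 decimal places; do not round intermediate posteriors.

Each posterior becomes the prior for the next update.
After 'black': P(biased) = 0.15·0.5500 / (0.15·0.5500 + 0.5·0.4500) ≈ 0.2683
After 'black': P(biased) = 0.15·0.2683 / (0.15·0.2683 + 0.5·0.7317) ≈ 0.0991

0.0991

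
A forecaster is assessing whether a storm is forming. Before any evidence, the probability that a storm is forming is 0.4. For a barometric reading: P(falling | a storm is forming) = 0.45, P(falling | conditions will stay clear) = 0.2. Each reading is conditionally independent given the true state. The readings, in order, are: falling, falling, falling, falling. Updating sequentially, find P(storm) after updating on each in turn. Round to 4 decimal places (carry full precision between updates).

Each posterior becomes the prior for the next update.
After 'falling': P(storm) = 0.45·0.4000 / (0.45·0.4000 + 0.2·0.6000) ≈ 0.6000
After 'falling': P(storm) = 0.45·0.6000 / (0.45·0.6000 + 0.2·0.4000) ≈ 0.7714
After 'falling': P(storm) = 0.45·0.7714 / (0.45·0.7714 + 0.2·0.2286) ≈ 0.8836
After 'falling': P(storm) = 0.45·0.8836 / (0.45·0.8836 + 0.2·0.1164) ≈ 0.9447

0.9447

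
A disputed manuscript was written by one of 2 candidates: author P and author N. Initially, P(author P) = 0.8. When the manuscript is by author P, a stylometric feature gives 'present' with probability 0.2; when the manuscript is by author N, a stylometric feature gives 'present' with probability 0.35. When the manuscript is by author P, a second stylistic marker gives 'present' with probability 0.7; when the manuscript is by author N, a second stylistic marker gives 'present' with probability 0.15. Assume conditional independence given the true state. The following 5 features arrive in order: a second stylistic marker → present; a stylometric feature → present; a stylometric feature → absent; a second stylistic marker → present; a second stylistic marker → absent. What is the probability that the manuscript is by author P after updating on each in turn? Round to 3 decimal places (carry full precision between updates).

0.956

After a second stylistic marker='present': P(author P) = 0.7·0.8000 / (0.7·0.8000 + 0.15·0.2000) ≈ 0.9492
After a stylometric feature='present': P(author P) = 0.2·0.9492 / (0.2·0.9492 + 0.35·0.0508) ≈ 0.9143
After a stylometric feature='absent': P(author P) = 0.8·0.9143 / (0.8·0.9143 + 0.65·0.0857) ≈ 0.9292
After a second stylistic marker='present': P(author P) = 0.7·0.9292 / (0.7·0.9292 + 0.15·0.0708) ≈ 0.9839
After a second stylistic marker='absent': P(author P) = 0.3·0.9839 / (0.3·0.9839 + 0.85·0.0161) ≈ 0.9558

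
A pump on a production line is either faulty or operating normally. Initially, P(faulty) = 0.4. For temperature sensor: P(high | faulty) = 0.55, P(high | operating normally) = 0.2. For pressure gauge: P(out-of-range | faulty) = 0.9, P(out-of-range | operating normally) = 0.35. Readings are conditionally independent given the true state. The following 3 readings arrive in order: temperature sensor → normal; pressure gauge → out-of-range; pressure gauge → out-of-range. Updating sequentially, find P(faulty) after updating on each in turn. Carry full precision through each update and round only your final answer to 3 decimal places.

0.713

Each posterior becomes the prior for the next update.
After temperature sensor='normal': P(faulty) = 0.45·0.4000 / (0.45·0.4000 + 0.8·0.6000) ≈ 0.2727
After pressure gauge='out-of-range': P(faulty) = 0.9·0.2727 / (0.9·0.2727 + 0.35·0.7273) ≈ 0.4909
After pressure gauge='out-of-range': P(faulty) = 0.9·0.4909 / (0.9·0.4909 + 0.35·0.5091) ≈ 0.7126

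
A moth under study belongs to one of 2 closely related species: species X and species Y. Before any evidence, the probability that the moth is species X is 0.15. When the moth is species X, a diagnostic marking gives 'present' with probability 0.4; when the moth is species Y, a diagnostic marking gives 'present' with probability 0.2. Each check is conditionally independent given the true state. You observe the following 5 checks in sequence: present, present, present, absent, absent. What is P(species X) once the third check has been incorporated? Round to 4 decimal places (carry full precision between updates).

0.5854

After 'present': P(species X) = 0.4·0.1500 / (0.4·0.1500 + 0.2·0.8500) ≈ 0.2609
After 'present': P(species X) = 0.4·0.2609 / (0.4·0.2609 + 0.2·0.7391) ≈ 0.4138
After 'present': P(species X) = 0.4·0.4138 / (0.4·0.4138 + 0.2·0.5862) ≈ 0.5854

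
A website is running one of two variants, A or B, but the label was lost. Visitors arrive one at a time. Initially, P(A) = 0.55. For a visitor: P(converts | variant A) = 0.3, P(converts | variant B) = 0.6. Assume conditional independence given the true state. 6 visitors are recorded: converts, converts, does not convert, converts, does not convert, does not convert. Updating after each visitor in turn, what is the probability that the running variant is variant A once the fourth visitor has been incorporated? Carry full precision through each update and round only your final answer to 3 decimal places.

0.211

After 'converts': P(A) = 0.3·0.5500 / (0.3·0.5500 + 0.6·0.4500) ≈ 0.3793
After 'converts': P(A) = 0.3·0.3793 / (0.3·0.3793 + 0.6·0.6207) ≈ 0.2340
After 'does not convert': P(A) = 0.7·0.2340 / (0.7·0.2340 + 0.4·0.7660) ≈ 0.3484
After 'converts': P(A) = 0.3·0.3484 / (0.3·0.3484 + 0.6·0.6516) ≈ 0.2110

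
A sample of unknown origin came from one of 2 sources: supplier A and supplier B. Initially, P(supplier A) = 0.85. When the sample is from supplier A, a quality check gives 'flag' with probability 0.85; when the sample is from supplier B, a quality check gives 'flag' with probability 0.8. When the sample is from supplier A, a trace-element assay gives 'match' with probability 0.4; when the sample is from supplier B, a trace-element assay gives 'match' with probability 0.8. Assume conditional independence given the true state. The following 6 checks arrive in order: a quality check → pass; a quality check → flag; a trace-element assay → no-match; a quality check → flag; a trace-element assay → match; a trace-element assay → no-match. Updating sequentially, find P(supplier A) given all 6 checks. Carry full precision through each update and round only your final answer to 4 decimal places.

After a quality check='pass': P(supplier A) = 0.15·0.8500 / (0.15·0.8500 + 0.2·0.1500) ≈ 0.8095
After a quality check='flag': P(supplier A) = 0.85·0.8095 / (0.85·0.8095 + 0.8·0.1905) ≈ 0.8187
After a trace-element assay='no-match': P(supplier A) = 0.6·0.8187 / (0.6·0.8187 + 0.2·0.1813) ≈ 0.9313
After a quality check='flag': P(supplier A) = 0.85·0.9313 / (0.85·0.9313 + 0.8·0.0687) ≈ 0.9350
After a trace-element assay='match': P(supplier A) = 0.4·0.9350 / (0.4·0.9350 + 0.8·0.0650) ≈ 0.8780
After a trace-element assay='no-match': P(supplier A) = 0.6·0.8780 / (0.6·0.8780 + 0.2·0.1220) ≈ 0.9557

0.9557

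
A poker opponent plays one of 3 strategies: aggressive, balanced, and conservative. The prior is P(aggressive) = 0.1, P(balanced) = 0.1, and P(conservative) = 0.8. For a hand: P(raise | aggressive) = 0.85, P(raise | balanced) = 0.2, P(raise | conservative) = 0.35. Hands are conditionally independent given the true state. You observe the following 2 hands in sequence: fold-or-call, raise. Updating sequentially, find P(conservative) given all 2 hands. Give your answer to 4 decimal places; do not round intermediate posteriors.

After 'fold-or-call': normaliser = 0.15·0.1000 + 0.8·0.1000 + 0.65·0.8000; P(aggressive) ≈ 0.0244, P(balanced) ≈ 0.1301, P(conservative) ≈ 0.8455
After 'raise': normaliser = 0.85·0.0244 + 0.2·0.1301 + 0.35·0.8455; P(aggressive) ≈ 0.0605, P(balanced) ≈ 0.0759, P(conservative) ≈ 0.8636

0.8636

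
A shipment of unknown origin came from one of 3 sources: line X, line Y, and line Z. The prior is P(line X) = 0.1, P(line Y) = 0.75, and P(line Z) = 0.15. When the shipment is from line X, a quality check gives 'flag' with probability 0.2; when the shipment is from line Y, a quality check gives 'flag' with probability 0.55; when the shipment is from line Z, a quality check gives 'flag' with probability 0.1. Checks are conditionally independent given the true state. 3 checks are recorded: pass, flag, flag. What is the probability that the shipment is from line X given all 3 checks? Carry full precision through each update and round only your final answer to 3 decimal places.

After 'pass': normaliser = 0.8·0.1000 + 0.45·0.7500 + 0.9·0.1500; P(line X) ≈ 0.1448, P(line Y) ≈ 0.6109, P(line Z) ≈ 0.2443
After 'flag': normaliser = 0.2·0.1448 + 0.55·0.6109 + 0.1·0.2443; P(line X) ≈ 0.0744, P(line Y) ≈ 0.8629, P(line Z) ≈ 0.0628
After 'flag': normaliser = 0.2·0.0744 + 0.55·0.8629 + 0.1·0.0628; P(line X) ≈ 0.0300, P(line Y) ≈ 0.9573, P(line Z) ≈ 0.0127

0.030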